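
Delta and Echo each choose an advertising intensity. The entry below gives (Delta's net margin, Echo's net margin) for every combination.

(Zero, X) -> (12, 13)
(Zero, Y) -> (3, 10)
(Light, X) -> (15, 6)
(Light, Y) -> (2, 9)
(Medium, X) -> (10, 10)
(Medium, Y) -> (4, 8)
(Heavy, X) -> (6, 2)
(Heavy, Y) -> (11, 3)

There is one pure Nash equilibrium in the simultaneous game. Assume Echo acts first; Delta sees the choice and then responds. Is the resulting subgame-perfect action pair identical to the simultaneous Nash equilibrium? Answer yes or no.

Work backward from Delta's decision.
- X: Delta compares 12, 15, 10, 6 and picks Light; Echo would get 6.
- Y: Delta compares 3, 2, 4, 11 and picks Heavy; Echo would get 3.
Among 6, 3, the best is 6 at X. Subgame-perfect outcome: (Light, X) with payoffs (15, 6).
Now find the simultaneous Nash equilibrium.
Delta's best replies: X→Light; Y→Heavy.
Echo's best replies: Zero→X; Light→Y; Medium→X; Heavy→Y.
The unique mutual best reply is (Heavy, Y), giving (11, 3).
Sequential outcome (Light, X) differs from the Nash profile (Heavy, Y).

no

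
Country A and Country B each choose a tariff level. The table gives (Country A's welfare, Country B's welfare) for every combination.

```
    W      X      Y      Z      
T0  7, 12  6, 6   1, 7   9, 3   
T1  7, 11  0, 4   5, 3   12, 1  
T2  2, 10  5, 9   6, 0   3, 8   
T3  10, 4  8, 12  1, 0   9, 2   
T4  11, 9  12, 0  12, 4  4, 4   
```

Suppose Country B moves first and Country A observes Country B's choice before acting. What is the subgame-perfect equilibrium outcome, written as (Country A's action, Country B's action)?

Country A best-responds to each possible Country B move:
- W: Country A compares 7, 7, 2, 10, 11 and picks T4; Country B would get 9.
- X: Country A compares 6, 0, 5, 8, 12 and picks T4; Country B would get 0.
- Y: Country A compares 1, 5, 6, 1, 12 and picks T4; Country B would get 4.
- Z: Country A compares 9, 12, 3, 9, 4 and picks T1; Country B would get 1.
Country B's induced payoffs are 9, 0, 4, 1, so Country B commits to W. Subgame-perfect outcome: (T4, W) with payoffs (11, 9).

(T4, W)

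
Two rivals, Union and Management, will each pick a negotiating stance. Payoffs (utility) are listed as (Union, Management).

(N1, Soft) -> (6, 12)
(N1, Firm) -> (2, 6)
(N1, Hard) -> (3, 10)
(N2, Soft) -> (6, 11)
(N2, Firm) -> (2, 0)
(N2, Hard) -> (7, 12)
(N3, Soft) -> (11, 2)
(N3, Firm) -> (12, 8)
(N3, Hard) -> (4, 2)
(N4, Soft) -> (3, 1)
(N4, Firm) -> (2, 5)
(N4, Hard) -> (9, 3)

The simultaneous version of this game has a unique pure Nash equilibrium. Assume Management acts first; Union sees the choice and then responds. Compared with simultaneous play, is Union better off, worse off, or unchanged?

Work backward from Union's decision.
- Soft → Union plays N3 (best of 6, 6, 11, 3); Management gets 2.
- Firm → Union plays N3 (best of 2, 2, 12, 2); Management gets 8.
- Hard → Union plays N4 (best of 3, 7, 4, 9); Management gets 3.
Maximizing over 2, 8, 3, Management chooses Firm. Subgame-perfect outcome: (N3, Firm) with payoffs (12, 8).
For the simultaneous game, intersect best replies.
Union's best replies: Soft→N3; Firm→N3; Hard→N4.
Management's best replies: N1→Soft; N2→Hard; N3→Firm; N4→Firm.
The unique mutual best reply is (N3, Firm), giving (12, 8).
Union earns 12 sequentially versus 12 at the Nash outcome: unchanged.

unchanged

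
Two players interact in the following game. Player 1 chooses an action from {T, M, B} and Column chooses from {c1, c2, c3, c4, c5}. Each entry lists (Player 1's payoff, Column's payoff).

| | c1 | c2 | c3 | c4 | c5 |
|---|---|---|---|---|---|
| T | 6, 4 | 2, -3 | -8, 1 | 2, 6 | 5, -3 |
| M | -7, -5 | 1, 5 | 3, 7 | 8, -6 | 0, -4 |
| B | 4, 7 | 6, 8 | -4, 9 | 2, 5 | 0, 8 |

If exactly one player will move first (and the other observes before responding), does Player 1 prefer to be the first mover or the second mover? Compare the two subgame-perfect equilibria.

second

If Player 1 leads: Column's best replies are T→c4, M→c3, B→c3; Player 1's induced payoffs 2, 3, -4; outcome (M, c3), payoffs (3, 7).
If Column leads: Player 1's best replies are c1→T, c2→B, c3→M, c4→M, c5→T; Column's induced payoffs 4, 8, 7, -6, -3; outcome (B, c2), payoffs (6, 8).
Player 1 gets 3 moving first and 6 moving second, so Player 1 prefers to move second.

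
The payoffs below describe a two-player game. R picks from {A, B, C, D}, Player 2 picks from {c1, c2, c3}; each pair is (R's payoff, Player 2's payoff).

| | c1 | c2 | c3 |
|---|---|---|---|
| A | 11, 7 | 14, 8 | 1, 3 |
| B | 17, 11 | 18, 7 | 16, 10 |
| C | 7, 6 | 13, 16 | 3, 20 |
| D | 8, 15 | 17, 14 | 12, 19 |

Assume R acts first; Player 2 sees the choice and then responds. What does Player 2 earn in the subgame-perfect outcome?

11

Work backward from Player 2's decision.
- A: BR = c2, leader payoff 14.
- B: BR = c1, leader payoff 17.
- C: BR = c3, leader payoff 3.
- D: BR = c3, leader payoff 12.
Maximizing over 14, 17, 3, 12, R chooses B. Subgame-perfect outcome: (B, c1) with payoffs (17, 11).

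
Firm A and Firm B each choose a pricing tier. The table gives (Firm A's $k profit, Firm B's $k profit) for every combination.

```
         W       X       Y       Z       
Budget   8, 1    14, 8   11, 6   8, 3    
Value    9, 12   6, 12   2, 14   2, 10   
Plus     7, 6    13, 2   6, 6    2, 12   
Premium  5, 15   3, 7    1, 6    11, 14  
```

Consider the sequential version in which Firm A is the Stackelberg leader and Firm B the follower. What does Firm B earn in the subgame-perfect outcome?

Backward induction with Firm A moving first.
- Budget → Firm B plays X (best of 1, 8, 6, 3); Firm A gets 14.
- Value → Firm B plays Y (best of 12, 12, 14, 10); Firm A gets 2.
- Plus → Firm B plays Z (best of 6, 2, 6, 12); Firm A gets 2.
- Premium → Firm B plays W (best of 15, 7, 6, 14); Firm A gets 5.
Firm A's induced payoffs are 14, 2, 2, 5, so Firm A commits to Budget. Subgame-perfect outcome: (Budget, X) with payoffs (14, 8).

8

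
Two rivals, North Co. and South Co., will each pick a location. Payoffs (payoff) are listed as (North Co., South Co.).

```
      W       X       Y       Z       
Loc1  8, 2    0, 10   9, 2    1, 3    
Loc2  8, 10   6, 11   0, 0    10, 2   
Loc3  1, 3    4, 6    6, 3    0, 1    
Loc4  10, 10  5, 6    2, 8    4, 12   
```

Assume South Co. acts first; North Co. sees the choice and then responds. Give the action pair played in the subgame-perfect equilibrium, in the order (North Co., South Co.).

Work backward from North Co.'s decision.
- W: North Co. compares 8, 8, 1, 10 and picks Loc4; South Co. would get 10.
- X: North Co. compares 0, 6, 4, 5 and picks Loc2; South Co. would get 11.
- Y: North Co. compares 9, 0, 6, 2 and picks Loc1; South Co. would get 2.
- Z: North Co. compares 1, 10, 0, 4 and picks Loc2; South Co. would get 2.
South Co.'s induced payoffs are 10, 11, 2, 2, so South Co. commits to X. Subgame-perfect outcome: (Loc2, X) with payoffs (6, 11).

(Loc2, X)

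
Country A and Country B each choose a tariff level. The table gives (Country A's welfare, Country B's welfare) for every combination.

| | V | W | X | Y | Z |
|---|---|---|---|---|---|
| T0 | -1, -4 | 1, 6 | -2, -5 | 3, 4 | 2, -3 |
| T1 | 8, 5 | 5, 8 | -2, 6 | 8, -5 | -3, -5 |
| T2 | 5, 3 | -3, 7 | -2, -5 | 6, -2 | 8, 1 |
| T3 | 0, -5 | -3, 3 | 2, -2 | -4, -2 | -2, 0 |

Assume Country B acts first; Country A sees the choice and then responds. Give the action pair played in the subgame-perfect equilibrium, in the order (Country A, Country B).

(T1, W)

Country A best-responds to each possible Country B move:
- V → Country A plays T1 (best of -1, 8, 5, 0); Country B gets 5.
- W → Country A plays T1 (best of 1, 5, -3, -3); Country B gets 8.
- X → Country A plays T3 (best of -2, -2, -2, 2); Country B gets -2.
- Y → Country A plays T1 (best of 3, 8, 6, -4); Country B gets -5.
- Z → Country A plays T2 (best of 2, -3, 8, -2); Country B gets 1.
Maximizing over 5, 8, -2, -5, 1, Country B chooses W. Subgame-perfect outcome: (T1, W) with payoffs (5, 8).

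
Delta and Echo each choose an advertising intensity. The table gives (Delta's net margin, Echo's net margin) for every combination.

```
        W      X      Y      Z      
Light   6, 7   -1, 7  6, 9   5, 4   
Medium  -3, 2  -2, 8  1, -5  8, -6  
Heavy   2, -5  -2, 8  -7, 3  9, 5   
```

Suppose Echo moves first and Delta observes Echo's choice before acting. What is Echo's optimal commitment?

Y

Backward induction with Echo moving first.
- W: BR = Light, leader payoff 7.
- X: BR = Light, leader payoff 7.
- Y: BR = Light, leader payoff 9.
- Z: BR = Heavy, leader payoff 5.
Echo's induced payoffs are 7, 7, 9, 5, so Echo commits to Y. Subgame-perfect outcome: (Light, Y) with payoffs (6, 9).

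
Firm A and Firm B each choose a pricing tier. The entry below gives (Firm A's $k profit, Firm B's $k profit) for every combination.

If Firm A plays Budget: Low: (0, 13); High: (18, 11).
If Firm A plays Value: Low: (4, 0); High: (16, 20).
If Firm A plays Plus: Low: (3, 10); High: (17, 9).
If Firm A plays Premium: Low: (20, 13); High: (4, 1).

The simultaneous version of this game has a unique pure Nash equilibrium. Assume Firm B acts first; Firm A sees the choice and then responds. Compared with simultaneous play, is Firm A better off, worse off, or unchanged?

Solve by backward induction (Firm B leads).
- Low → Firm A plays Premium (best of 0, 4, 3, 20); Firm B gets 13.
- High → Firm A plays Budget (best of 18, 16, 17, 4); Firm B gets 11.
Among 13, 11, the best is 13 at Low. Subgame-perfect outcome: (Premium, Low) with payoffs (20, 13).
Now find the simultaneous Nash equilibrium.
Firm A's best replies: Low→Premium; High→Budget.
Firm B's best replies: Budget→Low; Value→High; Plus→Low; Premium→Low.
Only (Premium, Low) has each player best-responding; Nash payoffs (20, 13).
Firm A earns 20 sequentially versus 20 at the Nash outcome: unchanged.

unchanged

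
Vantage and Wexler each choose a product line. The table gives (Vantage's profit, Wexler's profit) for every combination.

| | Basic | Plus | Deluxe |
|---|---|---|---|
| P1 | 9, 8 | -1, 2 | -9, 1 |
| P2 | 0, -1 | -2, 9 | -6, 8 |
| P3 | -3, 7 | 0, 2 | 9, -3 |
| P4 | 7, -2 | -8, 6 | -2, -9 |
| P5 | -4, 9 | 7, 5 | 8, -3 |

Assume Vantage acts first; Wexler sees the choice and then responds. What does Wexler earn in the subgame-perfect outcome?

Wexler best-responds to each possible Vantage move:
- P1 → Wexler plays Basic (best of 8, 2, 1); Vantage gets 9.
- P2 → Wexler plays Plus (best of -1, 9, 8); Vantage gets -2.
- P3 → Wexler plays Basic (best of 7, 2, -3); Vantage gets -3.
- P4 → Wexler plays Plus (best of -2, 6, -9); Vantage gets -8.
- P5 → Wexler plays Basic (best of 9, 5, -3); Vantage gets -4.
Maximizing over 9, -2, -3, -8, -4, Vantage chooses P1. Subgame-perfect outcome: (P1, Basic) with payoffs (9, 8).

8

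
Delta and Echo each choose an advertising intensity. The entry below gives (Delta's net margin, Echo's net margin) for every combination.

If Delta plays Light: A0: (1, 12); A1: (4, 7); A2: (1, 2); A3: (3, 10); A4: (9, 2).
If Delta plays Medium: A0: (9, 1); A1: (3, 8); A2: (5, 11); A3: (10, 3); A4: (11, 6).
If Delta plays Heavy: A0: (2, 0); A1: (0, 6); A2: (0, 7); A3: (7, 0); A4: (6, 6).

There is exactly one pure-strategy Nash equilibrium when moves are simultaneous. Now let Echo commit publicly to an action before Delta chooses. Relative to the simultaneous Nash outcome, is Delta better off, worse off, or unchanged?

unchanged

Solve by backward induction (Echo leads).
- A0: Delta compares 1, 9, 2 and picks Medium; Echo would get 1.
- A1: Delta compares 4, 3, 0 and picks Light; Echo would get 7.
- A2: Delta compares 1, 5, 0 and picks Medium; Echo would get 11.
- A3: Delta compares 3, 10, 7 and picks Medium; Echo would get 3.
- A4: Delta compares 9, 11, 6 and picks Medium; Echo would get 6.
Echo's induced payoffs are 1, 7, 11, 3, 6, so Echo commits to A2. Subgame-perfect outcome: (Medium, A2) with payoffs (5, 11).
Under simultaneous play:
Delta's best replies: A0→Medium; A1→Light; A2→Medium; A3→Medium; A4→Medium.
Echo's best replies: Light→A0; Medium→A2; Heavy→A2.
The unique mutual best reply is (Medium, A2), giving (5, 11).
Delta earns 5 sequentially versus 5 at the Nash outcome: unchanged.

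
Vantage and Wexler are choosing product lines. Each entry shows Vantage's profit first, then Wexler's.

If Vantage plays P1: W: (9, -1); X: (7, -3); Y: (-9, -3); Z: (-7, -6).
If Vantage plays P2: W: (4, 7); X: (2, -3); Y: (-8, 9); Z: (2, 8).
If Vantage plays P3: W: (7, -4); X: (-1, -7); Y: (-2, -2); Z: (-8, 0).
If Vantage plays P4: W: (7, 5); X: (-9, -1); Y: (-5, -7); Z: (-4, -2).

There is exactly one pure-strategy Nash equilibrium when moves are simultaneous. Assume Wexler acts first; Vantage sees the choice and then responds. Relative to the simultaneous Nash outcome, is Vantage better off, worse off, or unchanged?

Solve by backward induction (Wexler leads).
- W: BR = P1, leader payoff -1.
- X: BR = P1, leader payoff -3.
- Y: BR = P3, leader payoff -2.
- Z: BR = P2, leader payoff 8.
Maximizing over -1, -3, -2, 8, Wexler chooses Z. Subgame-perfect outcome: (P2, Z) with payoffs (2, 8).
Now find the simultaneous Nash equilibrium.
Vantage's best replies: W→P1; X→P1; Y→P3; Z→P2.
Wexler's best replies: P1→W; P2→Y; P3→Z; P4→W.
Only (P1, W) has each player best-responding; Nash payoffs (9, -1).
Vantage earns 2 sequentially versus 9 at the Nash outcome: worse off.

worse off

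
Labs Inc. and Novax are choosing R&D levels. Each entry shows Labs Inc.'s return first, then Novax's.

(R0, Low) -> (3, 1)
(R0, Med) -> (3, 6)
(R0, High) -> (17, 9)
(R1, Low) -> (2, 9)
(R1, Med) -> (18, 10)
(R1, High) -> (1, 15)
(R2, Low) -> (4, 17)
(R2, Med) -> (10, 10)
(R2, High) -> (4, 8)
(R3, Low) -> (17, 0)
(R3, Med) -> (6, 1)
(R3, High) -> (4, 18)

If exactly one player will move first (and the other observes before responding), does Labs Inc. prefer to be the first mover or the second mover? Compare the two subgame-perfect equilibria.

second

If Labs Inc. leads: Novax's best replies are R0→High, R1→High, R2→Low, R3→High; Labs Inc.'s induced payoffs 17, 1, 4, 4; outcome (R0, High), payoffs (17, 9).
If Novax leads: Labs Inc.'s best replies are Low→R3, Med→R1, High→R0; Novax's induced payoffs 0, 10, 9; outcome (R1, Med), payoffs (18, 10).
Labs Inc. gets 17 moving first and 18 moving second, so Labs Inc. prefers to move second.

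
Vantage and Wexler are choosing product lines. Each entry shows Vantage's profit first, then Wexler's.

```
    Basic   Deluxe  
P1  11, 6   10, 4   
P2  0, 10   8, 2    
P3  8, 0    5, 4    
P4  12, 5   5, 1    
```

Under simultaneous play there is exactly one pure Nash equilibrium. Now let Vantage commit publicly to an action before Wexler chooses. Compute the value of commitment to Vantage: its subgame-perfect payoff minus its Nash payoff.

0

Work backward from Wexler's decision.
- P1: BR = Basic, leader payoff 11.
- P2: BR = Basic, leader payoff 0.
- P3: BR = Deluxe, leader payoff 5.
- P4: BR = Basic, leader payoff 12.
Among 11, 0, 5, 12, the best is 12 at P4. Subgame-perfect outcome: (P4, Basic) with payoffs (12, 5).
Now find the simultaneous Nash equilibrium.
Vantage's best replies: Basic→P4; Deluxe→P1.
Wexler's best replies: P1→Basic; P2→Basic; P3→Deluxe; P4→Basic.
Only (P4, Basic) has each player best-responding; Nash payoffs (12, 5).
Vantage's commitment gain: 12 − 12 = 0.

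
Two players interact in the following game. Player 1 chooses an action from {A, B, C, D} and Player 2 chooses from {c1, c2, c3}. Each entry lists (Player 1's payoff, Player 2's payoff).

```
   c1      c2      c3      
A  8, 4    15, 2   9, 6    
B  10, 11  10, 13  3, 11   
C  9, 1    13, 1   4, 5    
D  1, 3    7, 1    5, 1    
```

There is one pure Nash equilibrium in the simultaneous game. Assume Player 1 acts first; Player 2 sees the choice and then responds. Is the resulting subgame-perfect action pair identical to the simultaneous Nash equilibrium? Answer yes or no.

Backward induction with Player 1 moving first.
- A: Player 2 compares 4, 2, 6 and picks c3; Player 1 would get 9.
- B: Player 2 compares 11, 13, 11 and picks c2; Player 1 would get 10.
- C: Player 2 compares 1, 1, 5 and picks c3; Player 1 would get 4.
- D: Player 2 compares 3, 1, 1 and picks c1; Player 1 would get 1.
Among 9, 10, 4, 1, the best is 10 at B. Subgame-perfect outcome: (B, c2) with payoffs (10, 13).
For the simultaneous game, intersect best replies.
Player 1's best replies: c1→B; c2→A; c3→A.
Player 2's best replies: A→c3; B→c2; C→c3; D→c1.
Only (A, c3) has each player best-responding; Nash payoffs (9, 6).
Sequential outcome (B, c2) differs from the Nash profile (A, c3).

no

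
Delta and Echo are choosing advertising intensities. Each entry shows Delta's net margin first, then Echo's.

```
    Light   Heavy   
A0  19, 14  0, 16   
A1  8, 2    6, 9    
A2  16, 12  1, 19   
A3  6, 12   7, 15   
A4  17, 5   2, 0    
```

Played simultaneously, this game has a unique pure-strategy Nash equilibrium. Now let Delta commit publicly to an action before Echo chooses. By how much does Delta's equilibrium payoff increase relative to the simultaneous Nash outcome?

10

Solve by backward induction (Delta leads).
- A0 → Echo plays Heavy (best of 14, 16); Delta gets 0.
- A1 → Echo plays Heavy (best of 2, 9); Delta gets 6.
- A2 → Echo plays Heavy (best of 12, 19); Delta gets 1.
- A3 → Echo plays Heavy (best of 12, 15); Delta gets 7.
- A4 → Echo plays Light (best of 5, 0); Delta gets 17.
Delta's induced payoffs are 0, 6, 1, 7, 17, so Delta commits to A4. Subgame-perfect outcome: (A4, Light) with payoffs (17, 5).
Now find the simultaneous Nash equilibrium.
Delta's best replies: Light→A0; Heavy→A3.
Echo's best replies: A0→Heavy; A1→Heavy; A2→Heavy; A3→Heavy; A4→Light.
Only (A3, Heavy) has each player best-responding; Nash payoffs (7, 15).
Delta's commitment gain: 17 − 7 = 10.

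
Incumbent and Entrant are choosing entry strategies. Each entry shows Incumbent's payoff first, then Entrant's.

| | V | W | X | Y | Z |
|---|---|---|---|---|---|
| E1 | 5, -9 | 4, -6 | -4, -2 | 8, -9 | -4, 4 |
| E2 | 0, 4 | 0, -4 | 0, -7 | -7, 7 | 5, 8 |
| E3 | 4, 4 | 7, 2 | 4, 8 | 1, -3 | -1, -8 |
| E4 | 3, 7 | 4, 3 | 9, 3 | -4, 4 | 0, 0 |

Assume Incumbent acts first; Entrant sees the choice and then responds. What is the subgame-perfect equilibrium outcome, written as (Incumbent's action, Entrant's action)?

Solve by backward induction (Incumbent leads).
- E1: BR = Z, leader payoff -4.
- E2: BR = Z, leader payoff 5.
- E3: BR = X, leader payoff 4.
- E4: BR = V, leader payoff 3.
Among -4, 5, 4, 3, the best is 5 at E2. Subgame-perfect outcome: (E2, Z) with payoffs (5, 8).

(E2, Z)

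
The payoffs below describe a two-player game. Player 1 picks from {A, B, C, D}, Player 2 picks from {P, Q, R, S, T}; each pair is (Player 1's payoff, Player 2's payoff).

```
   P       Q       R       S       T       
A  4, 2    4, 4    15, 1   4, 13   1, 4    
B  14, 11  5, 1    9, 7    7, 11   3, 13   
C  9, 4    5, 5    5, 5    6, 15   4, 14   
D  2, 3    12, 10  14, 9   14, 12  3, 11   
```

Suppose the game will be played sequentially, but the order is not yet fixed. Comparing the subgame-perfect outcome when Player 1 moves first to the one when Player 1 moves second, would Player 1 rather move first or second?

first

If Player 1 leads: Player 2's best replies are A→S, B→T, C→S, D→S; Player 1's induced payoffs 4, 3, 6, 14; outcome (D, S), payoffs (14, 12).
If Player 2 leads: Player 1's best replies are P→B, Q→D, R→A, S→D, T→C; Player 2's induced payoffs 11, 10, 1, 12, 14; outcome (C, T), payoffs (4, 14).
Player 1 gets 14 moving first and 4 moving second, so Player 1 prefers to move first.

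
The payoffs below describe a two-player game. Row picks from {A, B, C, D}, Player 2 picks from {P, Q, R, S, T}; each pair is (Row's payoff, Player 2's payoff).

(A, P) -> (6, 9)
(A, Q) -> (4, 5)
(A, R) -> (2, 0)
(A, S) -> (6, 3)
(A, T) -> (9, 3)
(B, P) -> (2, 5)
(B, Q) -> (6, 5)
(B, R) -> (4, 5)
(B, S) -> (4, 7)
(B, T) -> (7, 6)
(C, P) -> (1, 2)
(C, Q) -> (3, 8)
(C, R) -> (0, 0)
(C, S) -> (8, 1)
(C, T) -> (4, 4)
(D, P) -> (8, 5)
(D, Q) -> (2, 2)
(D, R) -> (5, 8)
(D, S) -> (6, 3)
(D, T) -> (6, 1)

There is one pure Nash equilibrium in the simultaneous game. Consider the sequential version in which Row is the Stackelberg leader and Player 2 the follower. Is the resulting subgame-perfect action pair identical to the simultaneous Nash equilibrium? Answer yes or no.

Backward induction with Row moving first.
- A: Player 2 compares 9, 5, 0, 3, 3 and picks P; Row would get 6.
- B: Player 2 compares 5, 5, 5, 7, 6 and picks S; Row would get 4.
- C: Player 2 compares 2, 8, 0, 1, 4 and picks Q; Row would get 3.
- D: Player 2 compares 5, 2, 8, 3, 1 and picks R; Row would get 5.
Maximizing over 6, 4, 3, 5, Row chooses A. Subgame-perfect outcome: (A, P) with payoffs (6, 9).
Now find the simultaneous Nash equilibrium.
Row's best replies: P→D; Q→B; R→D; S→C; T→A.
Player 2's best replies: A→P; B→S; C→Q; D→R.
The unique mutual best reply is (D, R), giving (5, 8).
Sequential outcome (A, P) differs from the Nash profile (D, R).

no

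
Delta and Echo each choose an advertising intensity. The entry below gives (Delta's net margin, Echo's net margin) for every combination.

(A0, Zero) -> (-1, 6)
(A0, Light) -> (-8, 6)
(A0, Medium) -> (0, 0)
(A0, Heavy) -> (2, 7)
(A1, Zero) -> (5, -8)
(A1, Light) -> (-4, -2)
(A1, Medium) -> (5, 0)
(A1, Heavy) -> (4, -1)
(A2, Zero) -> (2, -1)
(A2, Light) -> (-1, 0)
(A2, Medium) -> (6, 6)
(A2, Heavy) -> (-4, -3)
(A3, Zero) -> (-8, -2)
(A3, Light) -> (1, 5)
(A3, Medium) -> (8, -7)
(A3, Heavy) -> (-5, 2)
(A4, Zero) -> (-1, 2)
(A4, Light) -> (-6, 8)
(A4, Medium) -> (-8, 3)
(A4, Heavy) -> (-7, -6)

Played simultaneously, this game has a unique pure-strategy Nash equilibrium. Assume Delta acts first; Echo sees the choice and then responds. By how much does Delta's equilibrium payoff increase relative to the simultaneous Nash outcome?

Solve by backward induction (Delta leads).
- A0 → Echo plays Heavy (best of 6, 6, 0, 7); Delta gets 2.
- A1 → Echo plays Medium (best of -8, -2, 0, -1); Delta gets 5.
- A2 → Echo plays Medium (best of -1, 0, 6, -3); Delta gets 6.
- A3 → Echo plays Light (best of -2, 5, -7, 2); Delta gets 1.
- A4 → Echo plays Light (best of 2, 8, 3, -6); Delta gets -6.
Delta's induced payoffs are 2, 5, 6, 1, -6, so Delta commits to A2. Subgame-perfect outcome: (A2, Medium) with payoffs (6, 6).
For the simultaneous game, intersect best replies.
Delta's best replies: Zero→A1; Light→A3; Medium→A3; Heavy→A1.
Echo's best replies: A0→Heavy; A1→Medium; A2→Medium; A3→Light; A4→Light.
Only (A3, Light) has each player best-responding; Nash payoffs (1, 5).
Delta's commitment gain: 6 − 1 = 5.

5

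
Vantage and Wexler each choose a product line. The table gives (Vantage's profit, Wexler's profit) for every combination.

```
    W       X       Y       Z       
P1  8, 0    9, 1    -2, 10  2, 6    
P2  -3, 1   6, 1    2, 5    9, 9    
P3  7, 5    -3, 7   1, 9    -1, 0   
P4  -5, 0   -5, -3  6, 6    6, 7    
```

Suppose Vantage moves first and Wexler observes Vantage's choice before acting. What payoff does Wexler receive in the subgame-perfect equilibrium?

Backward induction with Vantage moving first.
- P1: Wexler compares 0, 1, 10, 6 and picks Y; Vantage would get -2.
- P2: Wexler compares 1, 1, 5, 9 and picks Z; Vantage would get 9.
- P3: Wexler compares 5, 7, 9, 0 and picks Y; Vantage would get 1.
- P4: Wexler compares 0, -3, 6, 7 and picks Z; Vantage would get 6.
Maximizing over -2, 9, 1, 6, Vantage chooses P2. Subgame-perfect outcome: (P2, Z) with payoffs (9, 9).

9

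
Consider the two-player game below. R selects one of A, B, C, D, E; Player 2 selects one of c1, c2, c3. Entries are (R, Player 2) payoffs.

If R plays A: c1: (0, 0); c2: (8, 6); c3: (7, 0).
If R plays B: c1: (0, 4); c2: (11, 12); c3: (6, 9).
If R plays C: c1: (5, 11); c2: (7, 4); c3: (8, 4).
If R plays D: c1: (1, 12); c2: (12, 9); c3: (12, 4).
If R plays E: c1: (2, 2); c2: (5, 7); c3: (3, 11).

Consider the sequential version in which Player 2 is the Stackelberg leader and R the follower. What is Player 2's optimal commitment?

c1

R best-responds to each possible Player 2 move:
- c1: R compares 0, 0, 5, 1, 2 and picks C; Player 2 would get 11.
- c2: R compares 8, 11, 7, 12, 5 and picks D; Player 2 would get 9.
- c3: R compares 7, 6, 8, 12, 3 and picks D; Player 2 would get 4.
Player 2's induced payoffs are 11, 9, 4, so Player 2 commits to c1. Subgame-perfect outcome: (C, c1) with payoffs (5, 11).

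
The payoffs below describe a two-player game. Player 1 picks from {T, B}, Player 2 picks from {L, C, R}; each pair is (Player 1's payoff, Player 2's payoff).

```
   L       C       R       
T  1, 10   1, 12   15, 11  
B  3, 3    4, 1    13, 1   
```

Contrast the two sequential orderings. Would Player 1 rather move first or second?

If Player 1 leads: Player 2's best replies are T→C, B→L; Player 1's induced payoffs 1, 3; outcome (B, L), payoffs (3, 3).
If Player 2 leads: Player 1's best replies are L→B, C→B, R→T; Player 2's induced payoffs 3, 1, 11; outcome (T, R), payoffs (15, 11).
Player 1 gets 3 moving first and 15 moving second, so Player 1 prefers to move second.

second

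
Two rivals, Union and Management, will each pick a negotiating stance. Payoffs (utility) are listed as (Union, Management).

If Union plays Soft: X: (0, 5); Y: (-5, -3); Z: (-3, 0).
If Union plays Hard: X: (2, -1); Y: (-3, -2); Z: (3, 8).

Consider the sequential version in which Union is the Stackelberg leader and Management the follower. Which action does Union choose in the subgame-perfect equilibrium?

Hard

Backward induction with Union moving first.
- Soft: BR = X, leader payoff 0.
- Hard: BR = Z, leader payoff 3.
Union's induced payoffs are 0, 3, so Union commits to Hard. Subgame-perfect outcome: (Hard, Z) with payoffs (3, 8).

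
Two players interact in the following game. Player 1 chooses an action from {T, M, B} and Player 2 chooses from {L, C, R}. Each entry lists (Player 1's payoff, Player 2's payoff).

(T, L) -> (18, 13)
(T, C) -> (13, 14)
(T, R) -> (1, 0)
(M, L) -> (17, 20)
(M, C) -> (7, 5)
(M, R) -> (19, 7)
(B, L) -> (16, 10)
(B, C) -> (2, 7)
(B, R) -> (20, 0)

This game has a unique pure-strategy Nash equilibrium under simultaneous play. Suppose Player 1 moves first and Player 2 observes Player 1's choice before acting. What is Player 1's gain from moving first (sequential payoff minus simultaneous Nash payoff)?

Player 2 best-responds to each possible Player 1 move:
- T: Player 2 compares 13, 14, 0 and picks C; Player 1 would get 13.
- M: Player 2 compares 20, 5, 7 and picks L; Player 1 would get 17.
- B: Player 2 compares 10, 7, 0 and picks L; Player 1 would get 16.
Player 1's induced payoffs are 13, 17, 16, so Player 1 commits to M. Subgame-perfect outcome: (M, L) with payoffs (17, 20).
Under simultaneous play:
Player 1's best replies: L→T; C→T; R→B.
Player 2's best replies: T→C; M→L; B→L.
Only (T, C) has each player best-responding; Nash payoffs (13, 14).
Player 1's commitment gain: 17 − 13 = 4.

4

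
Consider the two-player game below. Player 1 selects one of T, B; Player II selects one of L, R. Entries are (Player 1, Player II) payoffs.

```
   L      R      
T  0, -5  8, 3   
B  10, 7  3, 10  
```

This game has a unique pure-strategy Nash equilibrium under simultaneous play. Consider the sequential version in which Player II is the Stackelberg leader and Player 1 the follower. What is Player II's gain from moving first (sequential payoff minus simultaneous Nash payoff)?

Solve by backward induction (Player II leads).
- L: BR = B, leader payoff 7.
- R: BR = T, leader payoff 3.
Maximizing over 7, 3, Player II chooses L. Subgame-perfect outcome: (B, L) with payoffs (10, 7).
Under simultaneous play:
Player 1's best replies: L→B; R→T.
Player II's best replies: T→R; B→R.
The unique mutual best reply is (T, R), giving (8, 3).
Player II's commitment gain: 7 − 3 = 4.

4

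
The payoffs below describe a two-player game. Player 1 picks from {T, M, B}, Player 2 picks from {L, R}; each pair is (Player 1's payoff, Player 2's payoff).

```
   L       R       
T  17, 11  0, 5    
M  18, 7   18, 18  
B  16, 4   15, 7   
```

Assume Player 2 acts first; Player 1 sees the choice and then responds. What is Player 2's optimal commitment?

R

Backward induction with Player 2 moving first.
- L: Player 1 compares 17, 18, 16 and picks M; Player 2 would get 7.
- R: Player 1 compares 0, 18, 15 and picks M; Player 2 would get 18.
Player 2's induced payoffs are 7, 18, so Player 2 commits to R. Subgame-perfect outcome: (M, R) with payoffs (18, 18).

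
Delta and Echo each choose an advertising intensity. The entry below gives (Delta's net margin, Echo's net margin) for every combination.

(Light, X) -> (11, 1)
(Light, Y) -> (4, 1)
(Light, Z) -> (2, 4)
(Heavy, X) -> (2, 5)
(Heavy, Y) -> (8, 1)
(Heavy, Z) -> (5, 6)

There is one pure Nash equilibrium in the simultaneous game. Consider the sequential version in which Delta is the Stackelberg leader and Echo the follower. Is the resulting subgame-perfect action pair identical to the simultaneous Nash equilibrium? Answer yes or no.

Work backward from Echo's decision.
- Light → Echo plays Z (best of 1, 1, 4); Delta gets 2.
- Heavy → Echo plays Z (best of 5, 1, 6); Delta gets 5.
Among 2, 5, the best is 5 at Heavy. Subgame-perfect outcome: (Heavy, Z) with payoffs (5, 6).
Now find the simultaneous Nash equilibrium.
Delta's best replies: X→Light; Y→Heavy; Z→Heavy.
Echo's best replies: Light→Z; Heavy→Z.
Only (Heavy, Z) has each player best-responding; Nash payoffs (5, 6).
Sequential outcome (Heavy, Z) coincides with the Nash profile (Heavy, Z).

yes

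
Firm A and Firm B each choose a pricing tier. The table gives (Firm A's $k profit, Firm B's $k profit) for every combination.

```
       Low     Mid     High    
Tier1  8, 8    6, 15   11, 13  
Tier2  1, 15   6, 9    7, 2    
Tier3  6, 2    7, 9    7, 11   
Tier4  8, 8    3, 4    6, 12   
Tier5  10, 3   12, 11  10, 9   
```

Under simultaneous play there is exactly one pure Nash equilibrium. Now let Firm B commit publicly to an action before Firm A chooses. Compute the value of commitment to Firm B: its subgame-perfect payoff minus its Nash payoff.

Firm A best-responds to each possible Firm B move:
- Low: BR = Tier5, leader payoff 3.
- Mid: BR = Tier5, leader payoff 11.
- High: BR = Tier1, leader payoff 13.
Firm B's induced payoffs are 3, 11, 13, so Firm B commits to High. Subgame-perfect outcome: (Tier1, High) with payoffs (11, 13).
Now find the simultaneous Nash equilibrium.
Firm A's best replies: Low→Tier5; Mid→Tier5; High→Tier1.
Firm B's best replies: Tier1→Mid; Tier2→Low; Tier3→High; Tier4→High; Tier5→Mid.
The unique mutual best reply is (Tier5, Mid), giving (12, 11).
Firm B's commitment gain: 13 − 11 = 2.

2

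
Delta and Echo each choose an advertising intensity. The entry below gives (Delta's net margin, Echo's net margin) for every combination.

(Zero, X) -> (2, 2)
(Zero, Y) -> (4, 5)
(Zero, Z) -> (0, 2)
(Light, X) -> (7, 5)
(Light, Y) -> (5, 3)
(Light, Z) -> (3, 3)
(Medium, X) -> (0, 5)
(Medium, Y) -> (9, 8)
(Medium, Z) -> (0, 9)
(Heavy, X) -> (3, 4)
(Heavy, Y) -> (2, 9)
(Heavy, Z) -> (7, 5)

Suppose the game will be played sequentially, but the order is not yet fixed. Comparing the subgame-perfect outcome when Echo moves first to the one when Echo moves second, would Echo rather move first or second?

If Delta leads: Echo's best replies are Zero→Y, Light→X, Medium→Z, Heavy→Y; Delta's induced payoffs 4, 7, 0, 2; outcome (Light, X), payoffs (7, 5).
If Echo leads: Delta's best replies are X→Light, Y→Medium, Z→Heavy; Echo's induced payoffs 5, 8, 5; outcome (Medium, Y), payoffs (9, 8).
Echo gets 8 moving first and 5 moving second, so Echo prefers to move first.

first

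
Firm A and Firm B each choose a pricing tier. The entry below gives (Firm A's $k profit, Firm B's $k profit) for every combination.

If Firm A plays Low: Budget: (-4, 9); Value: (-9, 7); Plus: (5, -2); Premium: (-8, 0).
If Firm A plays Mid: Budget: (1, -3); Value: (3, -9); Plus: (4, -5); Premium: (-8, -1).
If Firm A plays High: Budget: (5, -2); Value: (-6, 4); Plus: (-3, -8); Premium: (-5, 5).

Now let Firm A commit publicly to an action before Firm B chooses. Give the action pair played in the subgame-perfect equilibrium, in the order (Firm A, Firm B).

(Low, Budget)

Firm B best-responds to each possible Firm A move:
- Low: Firm B compares 9, 7, -2, 0 and picks Budget; Firm A would get -4.
- Mid: Firm B compares -3, -9, -5, -1 and picks Premium; Firm A would get -8.
- High: Firm B compares -2, 4, -8, 5 and picks Premium; Firm A would get -5.
Firm A's induced payoffs are -4, -8, -5, so Firm A commits to Low. Subgame-perfect outcome: (Low, Budget) with payoffs (-4, 9).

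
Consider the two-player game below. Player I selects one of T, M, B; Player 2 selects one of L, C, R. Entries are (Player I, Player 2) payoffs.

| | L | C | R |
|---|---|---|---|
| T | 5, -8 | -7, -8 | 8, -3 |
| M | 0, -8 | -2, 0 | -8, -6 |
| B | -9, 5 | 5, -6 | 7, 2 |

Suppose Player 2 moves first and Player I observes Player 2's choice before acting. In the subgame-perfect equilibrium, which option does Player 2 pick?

R

Work backward from Player I's decision.
- L: Player I compares 5, 0, -9 and picks T; Player 2 would get -8.
- C: Player I compares -7, -2, 5 and picks B; Player 2 would get -6.
- R: Player I compares 8, -8, 7 and picks T; Player 2 would get -3.
Among -8, -6, -3, the best is -3 at R. Subgame-perfect outcome: (T, R) with payoffs (8, -3).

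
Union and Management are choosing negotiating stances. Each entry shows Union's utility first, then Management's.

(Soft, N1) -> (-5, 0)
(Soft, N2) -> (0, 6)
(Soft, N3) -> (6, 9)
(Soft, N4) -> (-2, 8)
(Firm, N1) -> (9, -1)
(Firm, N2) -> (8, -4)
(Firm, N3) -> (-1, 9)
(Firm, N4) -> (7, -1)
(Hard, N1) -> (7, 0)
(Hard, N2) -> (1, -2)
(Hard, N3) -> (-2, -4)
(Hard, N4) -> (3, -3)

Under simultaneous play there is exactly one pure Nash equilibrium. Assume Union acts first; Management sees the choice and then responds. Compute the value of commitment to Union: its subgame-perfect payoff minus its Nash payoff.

1

Solve by backward induction (Union leads).
- Soft: Management compares 0, 6, 9, 8 and picks N3; Union would get 6.
- Firm: Management compares -1, -4, 9, -1 and picks N3; Union would get -1.
- Hard: Management compares 0, -2, -4, -3 and picks N1; Union would get 7.
Among 6, -1, 7, the best is 7 at Hard. Subgame-perfect outcome: (Hard, N1) with payoffs (7, 0).
For the simultaneous game, intersect best replies.
Union's best replies: N1→Firm; N2→Firm; N3→Soft; N4→Firm.
Management's best replies: Soft→N3; Firm→N3; Hard→N1.
Only (Soft, N3) has each player best-responding; Nash payoffs (6, 9).
Union's commitment gain: 7 − 6 = 1.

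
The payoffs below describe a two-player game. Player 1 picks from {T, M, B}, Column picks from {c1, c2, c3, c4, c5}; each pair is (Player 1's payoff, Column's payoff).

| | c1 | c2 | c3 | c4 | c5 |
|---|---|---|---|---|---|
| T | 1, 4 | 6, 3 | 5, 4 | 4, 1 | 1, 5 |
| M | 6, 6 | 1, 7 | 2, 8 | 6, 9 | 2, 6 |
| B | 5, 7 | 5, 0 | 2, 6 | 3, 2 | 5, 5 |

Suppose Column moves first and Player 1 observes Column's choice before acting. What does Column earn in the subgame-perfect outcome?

Backward induction with Column moving first.
- c1: Player 1 compares 1, 6, 5 and picks M; Column would get 6.
- c2: Player 1 compares 6, 1, 5 and picks T; Column would get 3.
- c3: Player 1 compares 5, 2, 2 and picks T; Column would get 4.
- c4: Player 1 compares 4, 6, 3 and picks M; Column would get 9.
- c5: Player 1 compares 1, 2, 5 and picks B; Column would get 5.
Column's induced payoffs are 6, 3, 4, 9, 5, so Column commits to c4. Subgame-perfect outcome: (M, c4) with payoffs (6, 9).

9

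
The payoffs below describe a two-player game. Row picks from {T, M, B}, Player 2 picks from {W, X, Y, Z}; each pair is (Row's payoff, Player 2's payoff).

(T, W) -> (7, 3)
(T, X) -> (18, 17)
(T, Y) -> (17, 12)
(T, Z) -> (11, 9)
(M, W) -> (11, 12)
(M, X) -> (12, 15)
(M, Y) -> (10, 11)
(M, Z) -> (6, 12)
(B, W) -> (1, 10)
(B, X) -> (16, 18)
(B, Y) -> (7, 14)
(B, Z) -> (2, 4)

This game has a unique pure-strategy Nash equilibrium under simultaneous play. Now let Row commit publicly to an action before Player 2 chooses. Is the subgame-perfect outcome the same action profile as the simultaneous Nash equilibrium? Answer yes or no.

yes

Work backward from Player 2's decision.
- T → Player 2 plays X (best of 3, 17, 12, 9); Row gets 18.
- M → Player 2 plays X (best of 12, 15, 11, 12); Row gets 12.
- B → Player 2 plays X (best of 10, 18, 14, 4); Row gets 16.
Row's induced payoffs are 18, 12, 16, so Row commits to T. Subgame-perfect outcome: (T, X) with payoffs (18, 17).
For the simultaneous game, intersect best replies.
Row's best replies: W→M; X→T; Y→T; Z→T.
Player 2's best replies: T→X; M→X; B→X.
Only (T, X) has each player best-responding; Nash payoffs (18, 17).
Sequential outcome (T, X) coincides with the Nash profile (T, X).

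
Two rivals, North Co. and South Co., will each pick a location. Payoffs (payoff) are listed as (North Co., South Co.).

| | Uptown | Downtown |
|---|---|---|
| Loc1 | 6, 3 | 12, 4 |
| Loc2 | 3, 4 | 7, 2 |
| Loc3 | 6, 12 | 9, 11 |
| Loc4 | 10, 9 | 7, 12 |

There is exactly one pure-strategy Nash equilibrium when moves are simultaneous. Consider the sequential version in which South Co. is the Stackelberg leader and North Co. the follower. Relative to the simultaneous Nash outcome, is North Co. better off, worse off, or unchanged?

Work backward from North Co.'s decision.
- Uptown: North Co. compares 6, 3, 6, 10 and picks Loc4; South Co. would get 9.
- Downtown: North Co. compares 12, 7, 9, 7 and picks Loc1; South Co. would get 4.
Maximizing over 9, 4, South Co. chooses Uptown. Subgame-perfect outcome: (Loc4, Uptown) with payoffs (10, 9).
For the simultaneous game, intersect best replies.
North Co.'s best replies: Uptown→Loc4; Downtown→Loc1.
South Co.'s best replies: Loc1→Downtown; Loc2→Uptown; Loc3→Uptown; Loc4→Downtown.
Only (Loc1, Downtown) has each player best-responding; Nash payoffs (12, 4).
North Co. earns 10 sequentially versus 12 at the Nash outcome: worse off.

worse off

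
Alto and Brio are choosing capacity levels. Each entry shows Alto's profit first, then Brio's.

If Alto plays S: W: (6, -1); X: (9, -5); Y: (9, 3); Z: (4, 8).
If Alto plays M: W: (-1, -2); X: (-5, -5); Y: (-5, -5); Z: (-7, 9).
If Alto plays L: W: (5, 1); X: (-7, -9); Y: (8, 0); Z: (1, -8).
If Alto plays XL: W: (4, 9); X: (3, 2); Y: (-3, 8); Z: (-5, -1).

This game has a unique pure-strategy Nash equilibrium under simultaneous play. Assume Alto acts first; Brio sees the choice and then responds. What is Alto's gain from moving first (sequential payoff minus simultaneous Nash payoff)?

1

Brio best-responds to each possible Alto move:
- S → Brio plays Z (best of -1, -5, 3, 8); Alto gets 4.
- M → Brio plays Z (best of -2, -5, -5, 9); Alto gets -7.
- L → Brio plays W (best of 1, -9, 0, -8); Alto gets 5.
- XL → Brio plays W (best of 9, 2, 8, -1); Alto gets 4.
Among 4, -7, 5, 4, the best is 5 at L. Subgame-perfect outcome: (L, W) with payoffs (5, 1).
For the simultaneous game, intersect best replies.
Alto's best replies: W→S; X→S; Y→S; Z→S.
Brio's best replies: S→Z; M→Z; L→W; XL→W.
The unique mutual best reply is (S, Z), giving (4, 8).
Alto's commitment gain: 5 − 4 = 1.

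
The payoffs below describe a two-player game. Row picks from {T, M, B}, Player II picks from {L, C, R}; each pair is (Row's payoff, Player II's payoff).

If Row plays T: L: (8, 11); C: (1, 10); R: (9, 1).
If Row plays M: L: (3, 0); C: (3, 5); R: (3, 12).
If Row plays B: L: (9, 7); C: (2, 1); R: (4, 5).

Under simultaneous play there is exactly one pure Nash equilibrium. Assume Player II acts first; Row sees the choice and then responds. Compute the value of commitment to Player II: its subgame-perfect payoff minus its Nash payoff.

Row best-responds to each possible Player II move:
- L → Row plays B (best of 8, 3, 9); Player II gets 7.
- C → Row plays M (best of 1, 3, 2); Player II gets 5.
- R → Row plays T (best of 9, 3, 4); Player II gets 1.
Maximizing over 7, 5, 1, Player II chooses L. Subgame-perfect outcome: (B, L) with payoffs (9, 7).
Under simultaneous play:
Row's best replies: L→B; C→M; R→T.
Player II's best replies: T→L; M→R; B→L.
The unique mutual best reply is (B, L), giving (9, 7).
Player II's commitment gain: 7 − 7 = 0.

0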